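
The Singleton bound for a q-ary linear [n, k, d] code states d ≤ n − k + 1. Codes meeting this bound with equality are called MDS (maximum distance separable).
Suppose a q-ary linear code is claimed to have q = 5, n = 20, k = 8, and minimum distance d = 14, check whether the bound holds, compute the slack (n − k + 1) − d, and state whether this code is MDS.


Singleton RHS = n − k + 1 = 13, slack = -1, bound violated (no such code; not MDS).

Singleton bound: d ≤ n − k + 1.
Here n = 20, k = 8, so n − k + 1 = 13.
Given d = 14, check d ≤ 13: NO.
Slack = (n − k + 1) − d = -1.
The slack is negative: d = 14 exceeds n − k + 1 = 13 by 1, so the Singleton bound is violated and no linear [20, 8, 14]_5 code can exist. In particular it is not MDS (MDS requires d = n − k + 1 exactly).
Description: the claimed parameters are [20, 8, 14]_5; such a code would be impossible (violates the Singleton bound).


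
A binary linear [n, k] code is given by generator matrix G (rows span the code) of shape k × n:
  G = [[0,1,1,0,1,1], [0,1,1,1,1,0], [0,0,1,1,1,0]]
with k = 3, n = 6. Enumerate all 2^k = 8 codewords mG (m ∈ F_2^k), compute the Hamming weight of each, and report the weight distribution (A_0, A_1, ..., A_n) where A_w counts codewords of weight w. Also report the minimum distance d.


Weight distribution: A_0 = 1, A_1 = 1, A_2 = 1, A_3 = 3, A_4 = 2. Minimum distance d = 1.

Enumerate all 2^3 = 8 messages m ∈ F_2^3.
For each, compute codeword c = mG in F_2^6, then tally its weight.
  m = 000 → c = 000000, weight = 0.
  m = 100 → c = 011011, weight = 4.
  m = 010 → c = 011110, weight = 4.
  m = 110 → c = 000101, weight = 2.
  m = 001 → c = 001110, weight = 3.
  m = 101 → c = 010101, weight = 3.
  m = 011 → c = 010000, weight = 1.
  m = 111 → c = 001011, weight = 3.
Tally weights:
  weight 0: 1 codewords.
  weight 1: 1 codewords.
  weight 2: 1 codewords.
  weight 3: 3 codewords.
  weight 4: 2 codewords.
Minimum distance d = smallest w > 0 with A_w > 0 = 1.
Sanity: Σ A_w = 8 = 2^3 = 8 ✓.


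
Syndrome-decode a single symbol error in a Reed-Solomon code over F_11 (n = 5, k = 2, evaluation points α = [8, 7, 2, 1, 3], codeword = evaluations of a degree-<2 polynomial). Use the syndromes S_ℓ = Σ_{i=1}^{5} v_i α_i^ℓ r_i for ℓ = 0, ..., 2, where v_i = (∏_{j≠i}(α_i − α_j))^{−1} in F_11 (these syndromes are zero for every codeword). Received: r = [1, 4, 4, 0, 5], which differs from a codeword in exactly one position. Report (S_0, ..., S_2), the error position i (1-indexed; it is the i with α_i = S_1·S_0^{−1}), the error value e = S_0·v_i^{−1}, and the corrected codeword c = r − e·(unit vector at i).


S = (6, 1, 2), error at position 3, error magnitude e = 7, c = [1, 4, 8, 0, 5].

Step 1: column multipliers v_i = (∏_{j≠i}(α_i − α_j))^{−1} mod 11.
  i = 1 (α = 8): (8−7)(8−2)(8−1)(8−3) = 1·6·7·5 = 210 ≡ 1, so v_1 = 1^{−1} = 1 (mod 11).
  i = 2 (α = 7): (7−8)(7−2)(7−1)(7−3) = (−1)·5·6·4 = −120 ≡ 1, so v_2 = 1^{−1} = 1 (mod 11).
  i = 3 (α = 2): (2−8)(2−7)(2−1)(2−3) = (−6)·(−5)·1·(−1) = −30 ≡ 3, so v_3 = 3^{−1} = 4 (mod 11).
  i = 4 (α = 1): (1−8)(1−7)(1−2)(1−3) = (−7)·(−6)·(−1)·(−2) = 84 ≡ 7, so v_4 = 7^{−1} = 8 (mod 11).
  i = 5 (α = 3): (3−8)(3−7)(3−2)(3−1) = (−5)·(−4)·1·2 = 40 ≡ 7, so v_5 = 7^{−1} = 8 (mod 11).
  v = [1, 1, 4, 8, 8].
Step 2: syndromes of r = [1, 4, 4, 0, 5] (all sums mod 11).
  S_0 = Σ v_i r_i = 1·1 + 1·4 + 4·4 + 8·0 + 8·5 = 61 ≡ 6.
  S_1 = Σ v_i α_i r_i = 1·8·1 + 1·7·4 + 4·2·4 + 8·1·0 + 8·3·5 = 188 ≡ 1.
  α_i^2 mod 11 = [9, 5, 4, 1, 9].
  S_2 = Σ v_i α_i^2 r_i = 1·9·1 + 1·5·4 + 4·4·4 + 8·1·0 + 8·9·5 = 453 ≡ 2.
  S = (6, 1, 2) ≠ 0, so r is not a codeword (an error is present).
Step 3: locate the error. For a single error e at position i, S_ℓ = v_i·e·α_i^ℓ, so α_err = S_1/S_0.
  S_0^{−1} = 6^{−1} = 2 (mod 11), so α_err = 1·2 = 2 ≡ 2 = α_3. Error position i = 3.
  Consistency check: S_2/S_1 = 2·1 = 2 ≡ 2 = α_err ✓ (single-error assumption holds).
Step 4: error magnitude e = S_0/v_3 = S_0·∏_{j≠3}(α_3 − α_j) = 6·3 = 18 ≡ 7 (mod 11).
Step 5: correct position 3: c_3 = r_3 − e = 4 − 7 ≡ 8 (mod 11). Hence c = [1, 4, 8, 0, 5].
  Check: interpolating c through the α_i gives m(x) = 3 + 8·x (degree < 2) with m(α_i) = c_i for every i, so c is indeed a codeword.


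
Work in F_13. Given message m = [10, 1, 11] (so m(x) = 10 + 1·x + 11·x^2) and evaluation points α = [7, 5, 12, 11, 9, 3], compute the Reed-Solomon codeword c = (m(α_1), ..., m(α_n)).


c = [10, 4, 7, 0, 0, 8]

Message polynomial: m(x) = 10 + 1·x + 11·x^2 (mod 13).
For each evaluation point α_i, compute m(α_i) mod 13:
  α_1 = 7: Horner steps 11 → 0 → 10, so m(7) = 10.
  α_2 = 5: Horner steps 11 → 4 → 4, so m(5) = 4.
  α_3 = 12: Horner steps 11 → 3 → 7, so m(12) = 7.
  α_4 = 11: Horner steps 11 → 5 → 0, so m(11) = 0.
  α_5 = 9: Horner steps 11 → 9 → 0, so m(9) = 0.
  α_6 = 3: Horner steps 11 → 8 → 8, so m(3) = 8.
Codeword c = [10, 4, 7, 0, 0, 8] ∈ F_13^6.


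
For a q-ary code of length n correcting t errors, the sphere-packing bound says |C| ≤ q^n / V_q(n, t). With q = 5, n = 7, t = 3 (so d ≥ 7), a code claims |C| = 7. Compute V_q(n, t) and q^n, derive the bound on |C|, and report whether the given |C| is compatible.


V_q(n, t) = 2605, q^n = 78125, Hamming bound = 29, |C| = 7 ≤ bound (satisfied).

Step 1: Compute V_q(n, t) = Σ_{j=0}^3 C(n, j) (q−1)^j.
  j = 0: C(7,0)·(4)^0 = 1·1 = 1.
  j = 1: C(7,1)·(4)^1 = 7·4 = 28.
  j = 2: C(7,2)·(4)^2 = 21·16 = 336.
  j = 3: C(7,3)·(4)^3 = 35·64 = 2240.
  V_q(n, t) = 1 + 28 + 336 + 2240 = 2605.
Step 2: q^n = 5^7 = 78125.
Step 3: Hamming bound ⌊q^n / V_q(n,t)⌋ = ⌊78125/2605⌋ = 29.
Step 4: Compare |C| = 7 to 29: satisfied.
The claimed |C| lies below the Hamming bound.


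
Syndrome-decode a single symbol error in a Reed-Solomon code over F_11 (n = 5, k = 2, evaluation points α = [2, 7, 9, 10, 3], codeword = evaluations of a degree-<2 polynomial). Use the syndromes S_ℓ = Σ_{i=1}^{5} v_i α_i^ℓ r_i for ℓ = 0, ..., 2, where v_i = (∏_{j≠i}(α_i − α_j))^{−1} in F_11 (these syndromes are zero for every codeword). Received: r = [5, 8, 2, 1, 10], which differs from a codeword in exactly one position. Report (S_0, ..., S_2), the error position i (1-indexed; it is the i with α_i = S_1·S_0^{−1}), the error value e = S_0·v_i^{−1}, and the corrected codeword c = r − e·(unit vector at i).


S = (7, 8, 6), error at position 3, error magnitude e = 6, c = [5, 8, 7, 1, 10].

Step 1: column multipliers v_i = (∏_{j≠i}(α_i − α_j))^{−1} mod 11.
  i = 1 (α = 2): (2−7)(2−9)(2−10)(2−3) = (−5)·(−7)·(−8)·(−1) = 280 ≡ 5, so v_1 = 5^{−1} = 9 (mod 11).
  i = 2 (α = 7): (7−2)(7−9)(7−10)(7−3) = 5·(−2)·(−3)·4 = 120 ≡ 10, so v_2 = 10^{−1} = 10 (mod 11).
  i = 3 (α = 9): (9−2)(9−7)(9−10)(9−3) = 7·2·(−1)·6 = −84 ≡ 4, so v_3 = 4^{−1} = 3 (mod 11).
  i = 4 (α = 10): (10−2)(10−7)(10−9)(10−3) = 8·3·1·7 = 168 ≡ 3, so v_4 = 3^{−1} = 4 (mod 11).
  i = 5 (α = 3): (3−2)(3−7)(3−9)(3−10) = 1·(−4)·(−6)·(−7) = −168 ≡ 8, so v_5 = 8^{−1} = 7 (mod 11).
  v = [9, 10, 3, 4, 7].
Step 2: syndromes of r = [5, 8, 2, 1, 10] (all sums mod 11).
  S_0 = Σ v_i r_i = 9·5 + 10·8 + 3·2 + 4·1 + 7·10 = 205 ≡ 7.
  S_1 = Σ v_i α_i r_i = 9·2·5 + 10·7·8 + 3·9·2 + 4·10·1 + 7·3·10 = 954 ≡ 8.
  α_i^2 mod 11 = [4, 5, 4, 1, 9].
  S_2 = Σ v_i α_i^2 r_i = 9·4·5 + 10·5·8 + 3·4·2 + 4·1·1 + 7·9·10 = 1238 ≡ 6.
  S = (7, 8, 6) ≠ 0, so r is not a codeword (an error is present).
Step 3: locate the error. For a single error e at position i, S_ℓ = v_i·e·α_i^ℓ, so α_err = S_1/S_0.
  S_0^{−1} = 7^{−1} = 8 (mod 11), so α_err = 8·8 = 64 ≡ 9 = α_3. Error position i = 3.
  Consistency check: S_2/S_1 = 6·7 = 42 ≡ 9 = α_err ✓ (single-error assumption holds).
Step 4: error magnitude e = S_0/v_3 = S_0·∏_{j≠3}(α_3 − α_j) = 7·4 = 28 ≡ 6 (mod 11).
Step 5: correct position 3: c_3 = r_3 − e = 2 − 6 ≡ 7 (mod 11). Hence c = [5, 8, 7, 1, 10].
  Check: interpolating c through the α_i gives m(x) = 6 + 5·x (degree < 2) with m(α_i) = c_i for every i, so c is indeed a codeword.


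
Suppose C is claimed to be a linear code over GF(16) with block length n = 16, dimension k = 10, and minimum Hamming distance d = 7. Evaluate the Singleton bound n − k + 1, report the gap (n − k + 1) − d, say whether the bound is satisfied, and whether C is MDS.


Singleton RHS = n − k + 1 = 7, slack = 0, bound satisfied, MDS.

Singleton bound: d ≤ n − k + 1.
Here n = 16, k = 10, so n − k + 1 = 7.
Given d = 7, check d ≤ 7: YES.
Slack = (n − k + 1) − d = 0.
The code is MDS (slack = 0).
Description: the claimed parameters are [16, 10, 7]_16; such a code would be MDS (meets Singleton bound).


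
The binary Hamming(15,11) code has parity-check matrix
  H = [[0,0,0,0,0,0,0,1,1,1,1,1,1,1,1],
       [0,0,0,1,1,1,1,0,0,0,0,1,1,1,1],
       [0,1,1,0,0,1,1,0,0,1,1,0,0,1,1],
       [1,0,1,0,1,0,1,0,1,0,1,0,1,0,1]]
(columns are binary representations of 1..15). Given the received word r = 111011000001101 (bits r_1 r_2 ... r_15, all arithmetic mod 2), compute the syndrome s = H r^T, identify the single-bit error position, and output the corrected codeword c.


s = (1, 1, 0, 1)^T, error position = 13, corrected codeword c = 111011000001001

Compute s = H r^T mod 2 one row at a time:
  s_1 = 0 + 0 + 0 + 0 + 1 + 1 + 0 + 1 = 3 ≡ 1 (mod 2).
  s_2 = 0 + 1 + 1 + 0 + 1 + 1 + 0 + 1 = 5 ≡ 1 (mod 2).
  s_3 = 1 + 1 + 1 + 0 + 0 + 0 + 0 + 1 = 4 ≡ 0 (mod 2).
  s_4 = 1 + 1 + 1 + 0 + 0 + 0 + 1 + 1 = 5 ≡ 1 (mod 2).
s = (1, 1, 0, 1)^T — this equals column 13 of H (binary 1101), so error is at position 13.
Correct: flip bit 13 of r = 111011000001101 to get c = 111011000001001.


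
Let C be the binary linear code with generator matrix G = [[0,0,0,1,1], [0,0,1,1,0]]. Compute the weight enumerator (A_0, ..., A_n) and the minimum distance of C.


Weight distribution: A_0 = 1, A_2 = 3. Minimum distance d = 2.

Enumerate all 2^2 = 4 messages m ∈ F_2^2.
For each, compute codeword c = mG in F_2^5, then tally its weight.
  m = 00 → c = 00000, weight = 0.
  m = 10 → c = 00011, weight = 2.
  m = 01 → c = 00110, weight = 2.
  m = 11 → c = 00101, weight = 2.
Tally weights:
  weight 0: 1 codewords.
  weight 2: 3 codewords.
Minimum distance d = smallest w > 0 with A_w > 0 = 2.
Sanity: Σ A_w = 4 = 2^2 = 4 ✓.


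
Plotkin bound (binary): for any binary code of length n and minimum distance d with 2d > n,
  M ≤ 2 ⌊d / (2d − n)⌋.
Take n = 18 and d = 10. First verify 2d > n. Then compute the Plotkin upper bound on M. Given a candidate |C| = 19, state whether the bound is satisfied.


Plotkin bound M ≤ 10; given |C| = 19 > bound (violated).

Check applicability: 2d = 20, n = 18.
2d − n = 2 > 0, so Plotkin applies.
Compute d/(2d−n) = 10/2 ≈ 5.0000.
⌊d/(2d−n)⌋ = 5.
Plotkin bound: M ≤ 2·5 = 10.
Given |C| = 19, check: VIOLATED.
This |C| is above the Plotkin bound, so no binary code with n = 18, d = 10 and 19 codewords exists.


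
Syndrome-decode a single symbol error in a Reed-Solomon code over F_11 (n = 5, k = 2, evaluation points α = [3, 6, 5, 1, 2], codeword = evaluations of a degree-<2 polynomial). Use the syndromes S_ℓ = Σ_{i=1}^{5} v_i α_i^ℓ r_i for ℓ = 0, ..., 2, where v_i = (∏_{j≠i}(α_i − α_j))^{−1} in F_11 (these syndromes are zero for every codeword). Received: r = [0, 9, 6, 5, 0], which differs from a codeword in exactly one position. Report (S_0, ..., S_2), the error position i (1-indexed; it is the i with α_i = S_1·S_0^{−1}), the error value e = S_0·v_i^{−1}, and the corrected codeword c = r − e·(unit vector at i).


S = (8, 5, 10), error at position 5, error magnitude e = 3, c = [0, 9, 6, 5, 8].

Step 1: column multipliers v_i = (∏_{j≠i}(α_i − α_j))^{−1} mod 11.
  i = 1 (α = 3): (3−6)(3−5)(3−1)(3−2) = (−3)·(−2)·2·1 = 12 ≡ 1, so v_1 = 1^{−1} = 1 (mod 11).
  i = 2 (α = 6): (6−3)(6−5)(6−1)(6−2) = 3·1·5·4 = 60 ≡ 5, so v_2 = 5^{−1} = 9 (mod 11).
  i = 3 (α = 5): (5−3)(5−6)(5−1)(5−2) = 2·(−1)·4·3 = −24 ≡ 9, so v_3 = 9^{−1} = 5 (mod 11).
  i = 4 (α = 1): (1−3)(1−6)(1−5)(1−2) = (−2)·(−5)·(−4)·(−1) = 40 ≡ 7, so v_4 = 7^{−1} = 8 (mod 11).
  i = 5 (α = 2): (2−3)(2−6)(2−5)(2−1) = (−1)·(−4)·(−3)·1 = −12 ≡ 10, so v_5 = 10^{−1} = 10 (mod 11).
  v = [1, 9, 5, 8, 10].
Step 2: syndromes of r = [0, 9, 6, 5, 0] (all sums mod 11).
  S_0 = Σ v_i r_i = 1·0 + 9·9 + 5·6 + 8·5 + 10·0 = 151 ≡ 8.
  S_1 = Σ v_i α_i r_i = 1·3·0 + 9·6·9 + 5·5·6 + 8·1·5 + 10·2·0 = 676 ≡ 5.
  α_i^2 mod 11 = [9, 3, 3, 1, 4].
  S_2 = Σ v_i α_i^2 r_i = 1·9·0 + 9·3·9 + 5·3·6 + 8·1·5 + 10·4·0 = 373 ≡ 10.
  S = (8, 5, 10) ≠ 0, so r is not a codeword (an error is present).
Step 3: locate the error. For a single error e at position i, S_ℓ = v_i·e·α_i^ℓ, so α_err = S_1/S_0.
  S_0^{−1} = 8^{−1} = 7 (mod 11), so α_err = 5·7 = 35 ≡ 2 = α_5. Error position i = 5.
  Consistency check: S_2/S_1 = 10·9 = 90 ≡ 2 = α_err ✓ (single-error assumption holds).
Step 4: error magnitude e = S_0/v_5 = S_0·∏_{j≠5}(α_5 − α_j) = 8·10 = 80 ≡ 3 (mod 11).
Step 5: correct position 5: c_5 = r_5 − e = 0 − 3 ≡ 8 (mod 11). Hence c = [0, 9, 6, 5, 8].
  Check: interpolating c through the α_i gives m(x) = 2 + 3·x (degree < 2) with m(α_i) = c_i for every i, so c is indeed a codeword.


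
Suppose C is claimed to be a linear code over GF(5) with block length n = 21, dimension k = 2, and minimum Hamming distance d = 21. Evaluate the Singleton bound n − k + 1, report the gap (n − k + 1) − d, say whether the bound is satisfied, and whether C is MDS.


Singleton RHS = n − k + 1 = 20, slack = -1, bound violated (no such code; not MDS).

Singleton bound: d ≤ n − k + 1.
Here n = 21, k = 2, so n − k + 1 = 20.
Given d = 21, check d ≤ 20: NO.
Slack = (n − k + 1) − d = -1.
The slack is negative: d = 21 exceeds n − k + 1 = 20 by 1, so the Singleton bound is violated and no linear [21, 2, 21]_5 code can exist. In particular it is not MDS (MDS requires d = n − k + 1 exactly).
Description: the claimed parameters are [21, 2, 21]_5; such a code would be impossible (violates the Singleton bound).


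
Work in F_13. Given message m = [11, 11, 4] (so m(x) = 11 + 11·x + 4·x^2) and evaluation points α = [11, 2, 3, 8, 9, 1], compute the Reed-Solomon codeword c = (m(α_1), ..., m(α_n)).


c = [5, 10, 2, 4, 5, 0]

Message polynomial: m(x) = 11 + 11·x + 4·x^2 (mod 13).
For each evaluation point α_i, compute m(α_i) mod 13:
  α_1 = 11: Horner steps 4 → 3 → 5, so m(11) = 5.
  α_2 = 2: Horner steps 4 → 6 → 10, so m(2) = 10.
  α_3 = 3: Horner steps 4 → 10 → 2, so m(3) = 2.
  α_4 = 8: Horner steps 4 → 4 → 4, so m(8) = 4.
  α_5 = 9: Horner steps 4 → 8 → 5, so m(9) = 5.
  α_6 = 1: Horner steps 4 → 2 → 0, so m(1) = 0.
Codeword c = [5, 10, 2, 4, 5, 0] ∈ F_13^6.


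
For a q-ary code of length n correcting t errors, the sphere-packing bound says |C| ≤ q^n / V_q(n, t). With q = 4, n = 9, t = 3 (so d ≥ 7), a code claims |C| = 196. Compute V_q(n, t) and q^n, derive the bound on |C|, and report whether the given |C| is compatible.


V_q(n, t) = 2620, q^n = 262144, Hamming bound = 100, |C| = 196 > bound (violated).

Step 1: Compute V_q(n, t) = Σ_{j=0}^3 C(n, j) (q−1)^j.
  j = 0: C(9,0)·(3)^0 = 1·1 = 1.
  j = 1: C(9,1)·(3)^1 = 9·3 = 27.
  j = 2: C(9,2)·(3)^2 = 36·9 = 324.
  j = 3: C(9,3)·(3)^3 = 84·27 = 2268.
  V_q(n, t) = 1 + 27 + 324 + 2268 = 2620.
Step 2: q^n = 4^9 = 262144.
Step 3: Hamming bound ⌊q^n / V_q(n,t)⌋ = ⌊262144/2620⌋ = 100.
Step 4: Compare |C| = 196 to 100: violated.
The claimed |C| lies above the Hamming bound, so no 4-ary code of length 9 with d ≥ 7 can have 196 codewords.


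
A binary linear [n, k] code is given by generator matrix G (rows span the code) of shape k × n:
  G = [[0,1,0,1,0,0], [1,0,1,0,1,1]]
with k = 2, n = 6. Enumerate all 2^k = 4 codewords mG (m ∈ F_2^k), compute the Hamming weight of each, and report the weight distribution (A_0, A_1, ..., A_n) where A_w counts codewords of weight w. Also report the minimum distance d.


Weight distribution: A_0 = 1, A_2 = 1, A_4 = 1, A_6 = 1. Minimum distance d = 2.

Enumerate all 2^2 = 4 messages m ∈ F_2^2.
For each, compute codeword c = mG in F_2^6, then tally its weight.
  m = 00 → c = 000000, weight = 0.
  m = 10 → c = 010100, weight = 2.
  m = 01 → c = 101011, weight = 4.
  m = 11 → c = 111111, weight = 6.
Tally weights:
  weight 0: 1 codewords.
  weight 2: 1 codewords.
  weight 4: 1 codewords.
  weight 6: 1 codewords.
Minimum distance d = smallest w > 0 with A_w > 0 = 2.
Sanity: Σ A_w = 4 = 2^2 = 4 ✓.


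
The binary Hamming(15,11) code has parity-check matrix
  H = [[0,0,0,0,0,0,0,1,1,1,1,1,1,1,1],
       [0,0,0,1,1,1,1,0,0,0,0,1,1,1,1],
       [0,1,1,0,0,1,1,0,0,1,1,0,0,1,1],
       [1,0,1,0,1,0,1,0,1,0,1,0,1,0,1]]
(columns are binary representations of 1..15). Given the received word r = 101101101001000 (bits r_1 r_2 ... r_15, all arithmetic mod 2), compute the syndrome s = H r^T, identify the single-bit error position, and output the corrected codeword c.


s = (0, 0, 1, 0)^T, error position = 2, corrected codeword c = 111101101001000

Compute s = H r^T mod 2 one row at a time:
  s_1 = 0 + 1 + 0 + 0 + 1 + 0 + 0 + 0 = 2 ≡ 0 (mod 2).
  s_2 = 1 + 0 + 1 + 1 + 1 + 0 + 0 + 0 = 4 ≡ 0 (mod 2).
  s_3 = 0 + 1 + 1 + 1 + 0 + 0 + 0 + 0 = 3 ≡ 1 (mod 2).
  s_4 = 1 + 1 + 0 + 1 + 1 + 0 + 0 + 0 = 4 ≡ 0 (mod 2).
s = (0, 0, 1, 0)^T — this equals column 2 of H (binary 0010), so error is at position 2.
Correct: flip bit 2 of r = 101101101001000 to get c = 111101101001000.


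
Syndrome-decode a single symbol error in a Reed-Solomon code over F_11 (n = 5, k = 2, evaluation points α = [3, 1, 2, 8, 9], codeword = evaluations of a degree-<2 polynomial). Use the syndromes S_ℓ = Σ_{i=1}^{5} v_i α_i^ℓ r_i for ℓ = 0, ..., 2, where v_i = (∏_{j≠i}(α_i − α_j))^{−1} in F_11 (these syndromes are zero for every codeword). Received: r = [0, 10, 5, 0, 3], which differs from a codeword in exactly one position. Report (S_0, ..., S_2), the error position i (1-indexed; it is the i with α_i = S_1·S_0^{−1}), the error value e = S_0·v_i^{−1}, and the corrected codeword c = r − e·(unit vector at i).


S = (8, 9, 6), error at position 4, error magnitude e = 3, c = [0, 10, 5, 8, 3].

Step 1: column multipliers v_i = (∏_{j≠i}(α_i − α_j))^{−1} mod 11.
  i = 1 (α = 3): (3−1)(3−2)(3−8)(3−9) = 2·1·(−5)·(−6) = 60 ≡ 5, so v_1 = 5^{−1} = 9 (mod 11).
  i = 2 (α = 1): (1−3)(1−2)(1−8)(1−9) = (−2)·(−1)·(−7)·(−8) = 112 ≡ 2, so v_2 = 2^{−1} = 6 (mod 11).
  i = 3 (α = 2): (2−3)(2−1)(2−8)(2−9) = (−1)·1·(−6)·(−7) = −42 ≡ 2, so v_3 = 2^{−1} = 6 (mod 11).
  i = 4 (α = 8): (8−3)(8−1)(8−2)(8−9) = 5·7·6·(−1) = −210 ≡ 10, so v_4 = 10^{−1} = 10 (mod 11).
  i = 5 (α = 9): (9−3)(9−1)(9−2)(9−8) = 6·8·7·1 = 336 ≡ 6, so v_5 = 6^{−1} = 2 (mod 11).
  v = [9, 6, 6, 10, 2].
Step 2: syndromes of r = [0, 10, 5, 0, 3] (all sums mod 11).
  S_0 = Σ v_i r_i = 9·0 + 6·10 + 6·5 + 10·0 + 2·3 = 96 ≡ 8.
  S_1 = Σ v_i α_i r_i = 9·3·0 + 6·1·10 + 6·2·5 + 10·8·0 + 2·9·3 = 174 ≡ 9.
  α_i^2 mod 11 = [9, 1, 4, 9, 4].
  S_2 = Σ v_i α_i^2 r_i = 9·9·0 + 6·1·10 + 6·4·5 + 10·9·0 + 2·4·3 = 204 ≡ 6.
  S = (8, 9, 6) ≠ 0, so r is not a codeword (an error is present).
Step 3: locate the error. For a single error e at position i, S_ℓ = v_i·e·α_i^ℓ, so α_err = S_1/S_0.
  S_0^{−1} = 8^{−1} = 7 (mod 11), so α_err = 9·7 = 63 ≡ 8 = α_4. Error position i = 4.
  Consistency check: S_2/S_1 = 6·5 = 30 ≡ 8 = α_err ✓ (single-error assumption holds).
Step 4: error magnitude e = S_0/v_4 = S_0·∏_{j≠4}(α_4 − α_j) = 8·10 = 80 ≡ 3 (mod 11).
Step 5: correct position 4: c_4 = r_4 − e = 0 − 3 ≡ 8 (mod 11). Hence c = [0, 10, 5, 8, 3].
  Check: interpolating c through the α_i gives m(x) = 4 + 6·x (degree < 2) with m(α_i) = c_i for every i, so c is indeed a codeword.


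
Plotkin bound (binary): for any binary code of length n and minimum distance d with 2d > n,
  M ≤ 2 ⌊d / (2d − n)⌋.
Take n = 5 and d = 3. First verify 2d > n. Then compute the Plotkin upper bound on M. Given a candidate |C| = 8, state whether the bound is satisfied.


Plotkin bound M ≤ 6; given |C| = 8 > bound (violated).

Check applicability: 2d = 6, n = 5.
2d − n = 1 > 0, so Plotkin applies.
Compute d/(2d−n) = 3/1 ≈ 3.0000.
⌊d/(2d−n)⌋ = 3.
Plotkin bound: M ≤ 2·3 = 6.
Given |C| = 8, check: VIOLATED.
This |C| is above the Plotkin bound, so no binary code with n = 5, d = 3 and 8 codewords exists.


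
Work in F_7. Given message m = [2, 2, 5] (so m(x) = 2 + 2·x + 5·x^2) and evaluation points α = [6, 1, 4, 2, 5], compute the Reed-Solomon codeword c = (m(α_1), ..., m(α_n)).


c = [5, 2, 6, 5, 4]

Message polynomial: m(x) = 2 + 2·x + 5·x^2 (mod 7).
For each evaluation point α_i, compute m(α_i) mod 7:
  α_1 = 6: Horner steps 5 → 4 → 5, so m(6) = 5.
  α_2 = 1: Horner steps 5 → 0 → 2, so m(1) = 2.
  α_3 = 4: Horner steps 5 → 1 → 6, so m(4) = 6.
  α_4 = 2: Horner steps 5 → 5 → 5, so m(2) = 5.
  α_5 = 5: Horner steps 5 → 6 → 4, so m(5) = 4.
Codeword c = [5, 2, 6, 5, 4] ∈ F_7^5.


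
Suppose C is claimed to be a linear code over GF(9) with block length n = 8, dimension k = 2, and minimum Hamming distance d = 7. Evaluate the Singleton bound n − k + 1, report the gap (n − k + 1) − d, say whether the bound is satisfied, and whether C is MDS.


Singleton RHS = n − k + 1 = 7, slack = 0, bound satisfied, MDS.

Singleton bound: d ≤ n − k + 1.
Here n = 8, k = 2, so n − k + 1 = 7.
Given d = 7, check d ≤ 7: YES.
Slack = (n − k + 1) − d = 0.
The code is MDS (slack = 0).
Description: the claimed parameters are [8, 2, 7]_9; such a code would be MDS (meets Singleton bound).


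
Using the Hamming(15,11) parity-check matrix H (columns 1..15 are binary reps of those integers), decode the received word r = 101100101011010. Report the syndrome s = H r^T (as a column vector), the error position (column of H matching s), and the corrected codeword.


s = (0, 0, 0, 1)^T, error position = 1, corrected codeword c = 001100101011010

Compute s = H r^T mod 2 one row at a time:
  s_1 = 0 + 1 + 0 + 1 + 1 + 0 + 1 + 0 = 4 ≡ 0 (mod 2).
  s_2 = 1 + 0 + 0 + 1 + 1 + 0 + 1 + 0 = 4 ≡ 0 (mod 2).
  s_3 = 0 + 1 + 0 + 1 + 0 + 1 + 1 + 0 = 4 ≡ 0 (mod 2).
  s_4 = 1 + 1 + 0 + 1 + 1 + 1 + 0 + 0 = 5 ≡ 1 (mod 2).
s = (0, 0, 0, 1)^T — this equals column 1 of H (binary 0001), so error is at position 1.
Correct: flip bit 1 of r = 101100101011010 to get c = 001100101011010.


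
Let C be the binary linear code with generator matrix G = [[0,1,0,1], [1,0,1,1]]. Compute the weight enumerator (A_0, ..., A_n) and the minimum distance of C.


Weight distribution: A_0 = 1, A_2 = 1, A_3 = 2. Minimum distance d = 2.

Enumerate all 2^2 = 4 messages m ∈ F_2^2.
For each, compute codeword c = mG in F_2^4, then tally its weight.
  m = 00 → c = 0000, weight = 0.
  m = 10 → c = 0101, weight = 2.
  m = 01 → c = 1011, weight = 3.
  m = 11 → c = 1110, weight = 3.
Tally weights:
  weight 0: 1 codewords.
  weight 2: 1 codewords.
  weight 3: 2 codewords.
Minimum distance d = smallest w > 0 with A_w > 0 = 2.
Sanity: Σ A_w = 4 = 2^2 = 4 ✓.


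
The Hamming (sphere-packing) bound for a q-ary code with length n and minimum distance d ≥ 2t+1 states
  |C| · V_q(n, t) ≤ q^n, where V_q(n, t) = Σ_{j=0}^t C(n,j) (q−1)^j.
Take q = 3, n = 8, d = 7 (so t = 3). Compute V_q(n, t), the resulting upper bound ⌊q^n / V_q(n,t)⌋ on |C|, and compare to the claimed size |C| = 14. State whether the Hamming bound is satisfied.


V_q(n, t) = 577, q^n = 6561, Hamming bound = 11, |C| = 14 > bound (violated).

Step 1: Compute V_q(n, t) = Σ_{j=0}^3 C(n, j) (q−1)^j.
  j = 0: C(8,0)·(2)^0 = 1·1 = 1.
  j = 1: C(8,1)·(2)^1 = 8·2 = 16.
  j = 2: C(8,2)·(2)^2 = 28·4 = 112.
  j = 3: C(8,3)·(2)^3 = 56·8 = 448.
  V_q(n, t) = 1 + 16 + 112 + 448 = 577.
Step 2: q^n = 3^8 = 6561.
Step 3: Hamming bound ⌊q^n / V_q(n,t)⌋ = ⌊6561/577⌋ = 11.
Step 4: Compare |C| = 14 to 11: violated.
The claimed |C| lies above the Hamming bound, so no 3-ary code of length 8 with d ≥ 7 can have 14 codewords.


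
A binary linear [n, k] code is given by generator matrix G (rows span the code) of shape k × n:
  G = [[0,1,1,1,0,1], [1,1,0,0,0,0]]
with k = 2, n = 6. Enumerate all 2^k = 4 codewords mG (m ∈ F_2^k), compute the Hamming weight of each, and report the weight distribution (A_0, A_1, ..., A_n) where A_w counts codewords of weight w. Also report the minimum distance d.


Weight distribution: A_0 = 1, A_2 = 1, A_4 = 2. Minimum distance d = 2.

Enumerate all 2^2 = 4 messages m ∈ F_2^2.
For each, compute codeword c = mG in F_2^6, then tally its weight.
  m = 00 → c = 000000, weight = 0.
  m = 10 → c = 011101, weight = 4.
  m = 01 → c = 110000, weight = 2.
  m = 11 → c = 101101, weight = 4.
Tally weights:
  weight 0: 1 codewords.
  weight 2: 1 codewords.
  weight 4: 2 codewords.
Minimum distance d = smallest w > 0 with A_w > 0 = 2.
Sanity: Σ A_w = 4 = 2^2 = 4 ✓.


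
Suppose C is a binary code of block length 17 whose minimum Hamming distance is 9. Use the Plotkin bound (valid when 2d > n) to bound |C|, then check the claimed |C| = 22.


Plotkin bound M ≤ 18; given |C| = 22 > bound (violated).

Check applicability: 2d = 18, n = 17.
2d − n = 1 > 0, so Plotkin applies.
Compute d/(2d−n) = 9/1 ≈ 9.0000.
⌊d/(2d−n)⌋ = 9.
Plotkin bound: M ≤ 2·9 = 18.
Given |C| = 22, check: VIOLATED.
This |C| is above the Plotkin bound, so no binary code with n = 17, d = 9 and 22 codewords exists.


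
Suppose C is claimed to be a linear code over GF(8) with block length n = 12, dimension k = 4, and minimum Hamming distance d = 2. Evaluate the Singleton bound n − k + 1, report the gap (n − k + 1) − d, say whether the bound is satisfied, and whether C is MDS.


Singleton RHS = n − k + 1 = 9, slack = 7, bound satisfied, not MDS.

Singleton bound: d ≤ n − k + 1.
Here n = 12, k = 4, so n − k + 1 = 9.
Given d = 2, check d ≤ 9: YES.
Slack = (n − k + 1) − d = 7.
The code is NOT MDS (slack = 7 > 0).
Description: the claimed parameters are [12, 4, 2]_8; such a code would be non-MDS.


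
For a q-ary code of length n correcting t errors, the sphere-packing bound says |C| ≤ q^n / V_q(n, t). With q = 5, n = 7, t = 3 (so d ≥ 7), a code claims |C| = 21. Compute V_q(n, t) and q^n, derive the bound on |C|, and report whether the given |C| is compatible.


V_q(n, t) = 2605, q^n = 78125, Hamming bound = 29, |C| = 21 ≤ bound (satisfied).

Step 1: Compute V_q(n, t) = Σ_{j=0}^3 C(n, j) (q−1)^j.
  j = 0: C(7,0)·(4)^0 = 1·1 = 1.
  j = 1: C(7,1)·(4)^1 = 7·4 = 28.
  j = 2: C(7,2)·(4)^2 = 21·16 = 336.
  j = 3: C(7,3)·(4)^3 = 35·64 = 2240.
  V_q(n, t) = 1 + 28 + 336 + 2240 = 2605.
Step 2: q^n = 5^7 = 78125.
Step 3: Hamming bound ⌊q^n / V_q(n,t)⌋ = ⌊78125/2605⌋ = 29.
Step 4: Compare |C| = 21 to 29: satisfied.
The claimed |C| lies below the Hamming bound.


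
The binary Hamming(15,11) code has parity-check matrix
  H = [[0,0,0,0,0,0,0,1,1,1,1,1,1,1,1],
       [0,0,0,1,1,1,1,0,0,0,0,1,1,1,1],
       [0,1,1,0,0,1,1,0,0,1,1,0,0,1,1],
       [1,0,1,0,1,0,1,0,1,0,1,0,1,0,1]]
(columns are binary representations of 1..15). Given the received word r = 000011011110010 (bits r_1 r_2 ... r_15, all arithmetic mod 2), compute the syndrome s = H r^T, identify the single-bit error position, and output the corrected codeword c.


s = (1, 1, 0, 1)^T, error position = 13, corrected codeword c = 000011011110110

Compute s = H r^T mod 2 one row at a time:
  s_1 = 1 + 1 + 1 + 1 + 0 + 0 + 1 + 0 = 5 ≡ 1 (mod 2).
  s_2 = 0 + 1 + 1 + 0 + 0 + 0 + 1 + 0 = 3 ≡ 1 (mod 2).
  s_3 = 0 + 0 + 1 + 0 + 1 + 1 + 1 + 0 = 4 ≡ 0 (mod 2).
  s_4 = 0 + 0 + 1 + 0 + 1 + 1 + 0 + 0 = 3 ≡ 1 (mod 2).
s = (1, 1, 0, 1)^T — this equals column 13 of H (binary 1101), so error is at position 13.
Correct: flip bit 13 of r = 000011011110010 to get c = 000011011110110.


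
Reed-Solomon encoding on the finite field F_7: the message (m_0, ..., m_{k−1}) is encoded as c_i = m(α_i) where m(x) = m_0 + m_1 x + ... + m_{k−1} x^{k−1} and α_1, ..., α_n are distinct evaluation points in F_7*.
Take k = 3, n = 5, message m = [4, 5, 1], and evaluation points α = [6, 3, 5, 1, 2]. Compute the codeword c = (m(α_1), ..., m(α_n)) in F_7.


c = [0, 0, 5, 3, 4]

Message polynomial: m(x) = 4 + 5·x + 1·x^2 (mod 7).
For each evaluation point α_i, compute m(α_i) mod 7:
  α_1 = 6: Horner steps 1 → 4 → 0, so m(6) = 0.
  α_2 = 3: Horner steps 1 → 1 → 0, so m(3) = 0.
  α_3 = 5: Horner steps 1 → 3 → 5, so m(5) = 5.
  α_4 = 1: Horner steps 1 → 6 → 3, so m(1) = 3.
  α_5 = 2: Horner steps 1 → 0 → 4, so m(2) = 4.
Codeword c = [0, 0, 5, 3, 4] ∈ F_7^5.


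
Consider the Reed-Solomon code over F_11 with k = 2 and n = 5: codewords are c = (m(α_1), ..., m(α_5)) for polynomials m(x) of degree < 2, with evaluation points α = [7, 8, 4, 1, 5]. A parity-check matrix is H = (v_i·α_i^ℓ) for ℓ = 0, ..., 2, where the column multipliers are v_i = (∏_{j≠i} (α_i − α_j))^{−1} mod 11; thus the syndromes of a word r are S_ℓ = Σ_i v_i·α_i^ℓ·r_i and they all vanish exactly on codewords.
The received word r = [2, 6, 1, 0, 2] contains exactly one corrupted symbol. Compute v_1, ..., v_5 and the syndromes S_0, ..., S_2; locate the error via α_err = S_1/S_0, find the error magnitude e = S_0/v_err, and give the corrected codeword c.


S = (4, 9, 1), error at position 5, error magnitude e = 8, c = [2, 6, 1, 0, 5].

Step 1: column multipliers v_i = (∏_{j≠i}(α_i − α_j))^{−1} mod 11.
  i = 1 (α = 7): (7−8)(7−4)(7−1)(7−5) = (−1)·3·6·2 = −36 ≡ 8, so v_1 = 8^{−1} = 7 (mod 11).
  i = 2 (α = 8): (8−7)(8−4)(8−1)(8−5) = 1·4·7·3 = 84 ≡ 7, so v_2 = 7^{−1} = 8 (mod 11).
  i = 3 (α = 4): (4−7)(4−8)(4−1)(4−5) = (−3)·(−4)·3·(−1) = −36 ≡ 8, so v_3 = 8^{−1} = 7 (mod 11).
  i = 4 (α = 1): (1−7)(1−8)(1−4)(1−5) = (−6)·(−7)·(−3)·(−4) = 504 ≡ 9, so v_4 = 9^{−1} = 5 (mod 11).
  i = 5 (α = 5): (5−7)(5−8)(5−4)(5−1) = (−2)·(−3)·1·4 = 24 ≡ 2, so v_5 = 2^{−1} = 6 (mod 11).
  v = [7, 8, 7, 5, 6].
Step 2: syndromes of r = [2, 6, 1, 0, 2] (all sums mod 11).
  S_0 = Σ v_i r_i = 7·2 + 8·6 + 7·1 + 5·0 + 6·2 = 81 ≡ 4.
  S_1 = Σ v_i α_i r_i = 7·7·2 + 8·8·6 + 7·4·1 + 5·1·0 + 6·5·2 = 570 ≡ 9.
  α_i^2 mod 11 = [5, 9, 5, 1, 3].
  S_2 = Σ v_i α_i^2 r_i = 7·5·2 + 8·9·6 + 7·5·1 + 5·1·0 + 6·3·2 = 573 ≡ 1.
  S = (4, 9, 1) ≠ 0, so r is not a codeword (an error is present).
Step 3: locate the error. For a single error e at position i, S_ℓ = v_i·e·α_i^ℓ, so α_err = S_1/S_0.
  S_0^{−1} = 4^{−1} = 3 (mod 11), so α_err = 9·3 = 27 ≡ 5 = α_5. Error position i = 5.
  Consistency check: S_2/S_1 = 1·5 = 5 ≡ 5 = α_err ✓ (single-error assumption holds).
Step 4: error magnitude e = S_0/v_5 = S_0·∏_{j≠5}(α_5 − α_j) = 4·2 = 8 ≡ 8 (mod 11).
Step 5: correct position 5: c_5 = r_5 − e = 2 − 8 ≡ 5 (mod 11). Hence c = [2, 6, 1, 0, 5].
  Check: interpolating c through the α_i gives m(x) = 7 + 4·x (degree < 2) with m(α_i) = c_i for every i, so c is indeed a codeword.


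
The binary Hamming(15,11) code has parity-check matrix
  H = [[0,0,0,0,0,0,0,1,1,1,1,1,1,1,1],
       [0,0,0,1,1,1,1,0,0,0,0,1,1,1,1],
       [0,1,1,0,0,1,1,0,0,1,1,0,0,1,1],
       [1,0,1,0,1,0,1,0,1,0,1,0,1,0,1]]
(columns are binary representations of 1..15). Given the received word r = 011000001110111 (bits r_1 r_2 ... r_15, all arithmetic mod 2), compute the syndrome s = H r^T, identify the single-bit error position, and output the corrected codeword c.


s = (0, 1, 0, 1)^T, error position = 5, corrected codeword c = 011010001110111

Compute s = H r^T mod 2 one row at a time:
  s_1 = 0 + 1 + 1 + 1 + 0 + 1 + 1 + 1 = 6 ≡ 0 (mod 2).
  s_2 = 0 + 0 + 0 + 0 + 0 + 1 + 1 + 1 = 3 ≡ 1 (mod 2).
  s_3 = 1 + 1 + 0 + 0 + 1 + 1 + 1 + 1 = 6 ≡ 0 (mod 2).
  s_4 = 0 + 1 + 0 + 0 + 1 + 1 + 1 + 1 = 5 ≡ 1 (mod 2).
s = (0, 1, 0, 1)^T — this equals column 5 of H (binary 0101), so error is at position 5.
Correct: flip bit 5 of r = 011000001110111 to get c = 011010001110111.


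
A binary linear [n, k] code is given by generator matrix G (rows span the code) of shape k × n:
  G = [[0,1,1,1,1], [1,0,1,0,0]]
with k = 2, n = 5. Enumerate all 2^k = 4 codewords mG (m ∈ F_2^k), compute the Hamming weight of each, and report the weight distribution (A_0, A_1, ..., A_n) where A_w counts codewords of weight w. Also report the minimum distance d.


Weight distribution: A_0 = 1, A_2 = 1, A_4 = 2. Minimum distance d = 2.

Enumerate all 2^2 = 4 messages m ∈ F_2^2.
For each, compute codeword c = mG in F_2^5, then tally its weight.
  m = 00 → c = 00000, weight = 0.
  m = 10 → c = 01111, weight = 4.
  m = 01 → c = 10100, weight = 2.
  m = 11 → c = 11011, weight = 4.
Tally weights:
  weight 0: 1 codewords.
  weight 2: 1 codewords.
  weight 4: 2 codewords.
Minimum distance d = smallest w > 0 with A_w > 0 = 2.
Sanity: Σ A_w = 4 = 2^2 = 4 ✓.


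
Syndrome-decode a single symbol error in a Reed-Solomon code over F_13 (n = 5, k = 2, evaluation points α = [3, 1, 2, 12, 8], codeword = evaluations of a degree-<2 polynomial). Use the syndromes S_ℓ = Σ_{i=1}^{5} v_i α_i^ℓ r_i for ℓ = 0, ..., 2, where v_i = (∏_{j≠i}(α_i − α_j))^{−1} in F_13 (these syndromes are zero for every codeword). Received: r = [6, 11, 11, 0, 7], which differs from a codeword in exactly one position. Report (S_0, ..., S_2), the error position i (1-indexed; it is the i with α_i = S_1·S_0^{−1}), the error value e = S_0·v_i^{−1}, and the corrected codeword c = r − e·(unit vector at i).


S = (9, 9, 9), error at position 2, error magnitude e = 8, c = [6, 3, 11, 0, 7].

Step 1: column multipliers v_i = (∏_{j≠i}(α_i − α_j))^{−1} mod 13.
  i = 1 (α = 3): (3−1)(3−2)(3−12)(3−8) = 2·1·(−9)·(−5) = 90 ≡ 12, so v_1 = 12^{−1} = 12 (mod 13).
  i = 2 (α = 1): (1−3)(1−2)(1−12)(1−8) = (−2)·(−1)·(−11)·(−7) = 154 ≡ 11, so v_2 = 11^{−1} = 6 (mod 13).
  i = 3 (α = 2): (2−3)(2−1)(2−12)(2−8) = (−1)·1·(−10)·(−6) = −60 ≡ 5, so v_3 = 5^{−1} = 8 (mod 13).
  i = 4 (α = 12): (12−3)(12−1)(12−2)(12−8) = 9·11·10·4 = 3960 ≡ 8, so v_4 = 8^{−1} = 5 (mod 13).
  i = 5 (α = 8): (8−3)(8−1)(8−2)(8−12) = 5·7·6·(−4) = −840 ≡ 5, so v_5 = 5^{−1} = 8 (mod 13).
  v = [12, 6, 8, 5, 8].
Step 2: syndromes of r = [6, 11, 11, 0, 7] (all sums mod 13).
  S_0 = Σ v_i r_i = 12·6 + 6·11 + 8·11 + 5·0 + 8·7 = 282 ≡ 9.
  S_1 = Σ v_i α_i r_i = 12·3·6 + 6·1·11 + 8·2·11 + 5·12·0 + 8·8·7 = 906 ≡ 9.
  α_i^2 mod 13 = [9, 1, 4, 1, 12].
  S_2 = Σ v_i α_i^2 r_i = 12·9·6 + 6·1·11 + 8·4·11 + 5·1·0 + 8·12·7 = 1738 ≡ 9.
  S = (9, 9, 9) ≠ 0, so r is not a codeword (an error is present).
Step 3: locate the error. For a single error e at position i, S_ℓ = v_i·e·α_i^ℓ, so α_err = S_1/S_0.
  S_0^{−1} = 9^{−1} = 3 (mod 13), so α_err = 9·3 = 27 ≡ 1 = α_2. Error position i = 2.
  Consistency check: S_2/S_1 = 9·3 = 27 ≡ 1 = α_err ✓ (single-error assumption holds).
Step 4: error magnitude e = S_0/v_2 = S_0·∏_{j≠2}(α_2 − α_j) = 9·11 = 99 ≡ 8 (mod 13).
Step 5: correct position 2: c_2 = r_2 − e = 11 − 8 ≡ 3 (mod 13). Hence c = [6, 3, 11, 0, 7].
  Check: interpolating c through the α_i gives m(x) = 8 + 8·x (degree < 2) with m(α_i) = c_i for every i, so c is indeed a codeword.


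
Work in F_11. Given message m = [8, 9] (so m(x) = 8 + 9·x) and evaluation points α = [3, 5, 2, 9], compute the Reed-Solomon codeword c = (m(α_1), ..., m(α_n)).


c = [2, 9, 4, 1]

Message polynomial: m(x) = 8 + 9·x (mod 11).
For each evaluation point α_i, compute m(α_i) mod 11:
  α_1 = 3: Horner steps 9 → 2, so m(3) = 2.
  α_2 = 5: Horner steps 9 → 9, so m(5) = 9.
  α_3 = 2: Horner steps 9 → 4, so m(2) = 4.
  α_4 = 9: Horner steps 9 → 1, so m(9) = 1.
Codeword c = [2, 9, 4, 1] ∈ F_11^4.


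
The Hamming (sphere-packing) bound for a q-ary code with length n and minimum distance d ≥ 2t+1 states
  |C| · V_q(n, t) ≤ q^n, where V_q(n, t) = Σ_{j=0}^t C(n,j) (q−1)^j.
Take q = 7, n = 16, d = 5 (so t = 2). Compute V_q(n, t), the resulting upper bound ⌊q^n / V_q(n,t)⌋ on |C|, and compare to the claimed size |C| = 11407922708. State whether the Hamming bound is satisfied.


V_q(n, t) = 4417, q^n = 33232930569601, Hamming bound = 7523869270, |C| = 11407922708 > bound (violated).

Step 1: Compute V_q(n, t) = Σ_{j=0}^2 C(n, j) (q−1)^j.
  j = 0: C(16,0)·(6)^0 = 1·1 = 1.
  j = 1: C(16,1)·(6)^1 = 16·6 = 96.
  j = 2: C(16,2)·(6)^2 = 120·36 = 4320.
  V_q(n, t) = 1 + 96 + 4320 = 4417.
Step 2: q^n = 7^16 = 33232930569601.
Step 3: Hamming bound ⌊q^n / V_q(n,t)⌋ = ⌊33232930569601/4417⌋ = 7523869270.
Step 4: Compare |C| = 11407922708 to 7523869270: violated.
The claimed |C| lies above the Hamming bound, so no 7-ary code of length 16 with d ≥ 5 can have 11407922708 codewords.


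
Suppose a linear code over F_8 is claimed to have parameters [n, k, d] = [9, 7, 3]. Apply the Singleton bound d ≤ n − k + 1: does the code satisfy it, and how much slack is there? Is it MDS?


Singleton RHS = n − k + 1 = 3, slack = 0, bound satisfied, MDS.

Singleton bound: d ≤ n − k + 1.
Here n = 9, k = 7, so n − k + 1 = 3.
Given d = 3, check d ≤ 3: YES.
Slack = (n − k + 1) − d = 0.
The code is MDS (slack = 0).
Description: the claimed parameters are [9, 7, 3]_8; such a code would be MDS (meets Singleton bound).


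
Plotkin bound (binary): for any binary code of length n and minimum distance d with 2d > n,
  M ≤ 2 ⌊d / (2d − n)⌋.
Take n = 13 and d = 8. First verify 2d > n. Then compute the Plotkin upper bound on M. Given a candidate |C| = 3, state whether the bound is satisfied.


Plotkin bound M ≤ 4; given |C| = 3 ≤ bound (satisfied).

Check applicability: 2d = 16, n = 13.
2d − n = 3 > 0, so Plotkin applies.
Compute d/(2d−n) = 8/3 ≈ 2.6667.
⌊d/(2d−n)⌋ = 2.
Plotkin bound: M ≤ 2·2 = 4.
Given |C| = 3, check: satisfied.
This |C| is below the Plotkin bound.


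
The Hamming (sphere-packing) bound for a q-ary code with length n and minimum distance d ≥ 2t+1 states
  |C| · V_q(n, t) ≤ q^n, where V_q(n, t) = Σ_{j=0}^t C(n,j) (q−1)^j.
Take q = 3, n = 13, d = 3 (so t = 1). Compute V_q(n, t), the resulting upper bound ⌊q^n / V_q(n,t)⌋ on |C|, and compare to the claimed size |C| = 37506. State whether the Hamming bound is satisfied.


V_q(n, t) = 27, q^n = 1594323, Hamming bound = 59049, |C| = 37506 ≤ bound (satisfied).

Step 1: Compute V_q(n, t) = Σ_{j=0}^1 C(n, j) (q−1)^j.
  j = 0: C(13,0)·(2)^0 = 1·1 = 1.
  j = 1: C(13,1)·(2)^1 = 13·2 = 26.
  V_q(n, t) = 1 + 26 = 27.
Step 2: q^n = 3^13 = 1594323.
Step 3: Hamming bound ⌊q^n / V_q(n,t)⌋ = ⌊1594323/27⌋ = 59049.
Step 4: Compare |C| = 37506 to 59049: satisfied.
The claimed |C| lies below the Hamming bound.


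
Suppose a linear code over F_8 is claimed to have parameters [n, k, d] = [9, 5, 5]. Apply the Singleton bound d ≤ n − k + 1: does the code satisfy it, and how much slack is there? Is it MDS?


Singleton RHS = n − k + 1 = 5, slack = 0, bound satisfied, MDS.

Singleton bound: d ≤ n − k + 1.
Here n = 9, k = 5, so n − k + 1 = 5.
Given d = 5, check d ≤ 5: YES.
Slack = (n − k + 1) − d = 0.
The code is MDS (slack = 0).
Description: the claimed parameters are [9, 5, 5]_8; such a code would be MDS (meets Singleton bound).


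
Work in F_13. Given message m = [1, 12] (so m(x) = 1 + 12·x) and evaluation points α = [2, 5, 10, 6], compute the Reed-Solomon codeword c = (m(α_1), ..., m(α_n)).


c = [12, 9, 4, 8]

Message polynomial: m(x) = 1 + 12·x (mod 13).
For each evaluation point α_i, compute m(α_i) mod 13:
  α_1 = 2: Horner steps 12 → 12, so m(2) = 12.
  α_2 = 5: Horner steps 12 → 9, so m(5) = 9.
  α_3 = 10: Horner steps 12 → 4, so m(10) = 4.
  α_4 = 6: Horner steps 12 → 8, so m(6) = 8.
Codeword c = [12, 9, 4, 8] ∈ F_13^4.
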